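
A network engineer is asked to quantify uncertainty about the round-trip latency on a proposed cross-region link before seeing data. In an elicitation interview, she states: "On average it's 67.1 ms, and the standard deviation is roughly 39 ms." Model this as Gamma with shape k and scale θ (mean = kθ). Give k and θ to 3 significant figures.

For Gamma(k, scale θ): mean = kθ, variance = kθ², so CV = 1/√k.
CV = SD/mean = 39/67.1 = 0.5812, hence k = 1/CV² = 2.96.
Then θ = mean/k = 67.1/2.96 = 22.7.

k ≈ 2.96, θ ≈ 22.7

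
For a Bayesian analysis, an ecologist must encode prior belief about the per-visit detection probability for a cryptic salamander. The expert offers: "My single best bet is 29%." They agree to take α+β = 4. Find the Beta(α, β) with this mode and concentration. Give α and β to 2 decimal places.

For α,β > 1 the Beta mode is (α−1)/(α+β−2). With α+β = 4, the mode is (α−1)/2.
Set (α−1)/2 = 0.29 → α = 1 + 0.29·2 = 1.58.
β = 4 − α = 2.42.

α = 1.58, β = 2.42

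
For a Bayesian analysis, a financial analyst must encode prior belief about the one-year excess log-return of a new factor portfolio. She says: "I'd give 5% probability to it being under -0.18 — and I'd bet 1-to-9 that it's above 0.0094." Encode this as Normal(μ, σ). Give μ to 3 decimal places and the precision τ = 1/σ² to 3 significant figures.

The p-quantile of Normal(μ,σ) is μ + z_p·σ, with z_{0.05} = -1.645 and z_{0.9} = 1.282.
Eliminate σ: μ = (z₂·x₁ − z₁·x₂)/(z₂ − z₁) = (1.282·-0.18 − (-1.645)·0.0094)/2.926 = -0.074.
Then σ = (x₂ − x₁)/(z₂ − z₁) = (0.0094 − -0.18)/2.926 = 0.065.
Precision τ = 1/σ² = 1/0.06472² = 239.

μ = -0.074, τ = 239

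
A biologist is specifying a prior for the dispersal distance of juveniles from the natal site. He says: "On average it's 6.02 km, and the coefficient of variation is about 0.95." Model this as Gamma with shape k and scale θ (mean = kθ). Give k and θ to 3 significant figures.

For Gamma(k, scale θ): mean = kθ, variance = kθ², so CV = 1/√k.
CV = 0.95, hence k = 1/CV² = 1.11.
Then θ = mean/k = 6.02/1.11 = 5.43.

k ≈ 1.11, θ ≈ 5.43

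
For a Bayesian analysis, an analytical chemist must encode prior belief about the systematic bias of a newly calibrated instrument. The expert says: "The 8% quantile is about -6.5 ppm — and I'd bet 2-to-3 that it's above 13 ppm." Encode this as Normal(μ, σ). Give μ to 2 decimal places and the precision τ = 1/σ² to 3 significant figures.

μ = 10.02, τ = 0.00723

For Normal(μ,σ), the p-quantile is μ + z_p·σ. Here z_{0.08} = -1.405, z_{0.6} = 0.2533.
So -6.5 = μ − 1.405σ and 13 = μ + 0.2533σ.
Subtracting: σ = (13 − -6.5)/(0.2533 − (-1.405)) = 11.76.
Then μ = -6.5 − (-1.405)·11.76 = 10.02.
Precision τ = 1/σ² = 1/11.76² = 0.00723.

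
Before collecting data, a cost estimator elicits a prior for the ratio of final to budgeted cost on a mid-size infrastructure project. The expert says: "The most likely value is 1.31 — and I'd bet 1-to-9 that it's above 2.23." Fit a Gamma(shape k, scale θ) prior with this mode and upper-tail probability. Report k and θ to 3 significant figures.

k ≈ 7.69, θ ≈ 0.196

Gamma(k,θ) with k>1 has mode (k−1)θ, so θ = 1.31/(k−1).
Need P(X < 2.23) = 0.9 with θ tied to k this way. Start at k = 2, θ = 1.31: P(X<2.23) ≈ 0.507.
Too low — raise k to concentrate. Iterating converges to k ≈ 7.69.
Then θ = 1.31/(7.69−1) ≈ 0.196.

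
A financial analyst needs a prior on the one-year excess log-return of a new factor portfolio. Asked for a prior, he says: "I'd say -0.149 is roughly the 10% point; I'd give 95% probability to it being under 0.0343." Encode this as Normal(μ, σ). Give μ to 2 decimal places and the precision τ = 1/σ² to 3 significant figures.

μ = -0.07, τ = 255

For Normal(μ,σ), the p-quantile is μ + z_p·σ. Here z_{0.1} = -1.282, z_{0.95} = 1.645.
So -0.149 = μ − 1.282σ and 0.0343 = μ + 1.645σ.
Subtracting: σ = (0.0343 − -0.149)/(1.645 − (-1.282)) = 0.06.
Then μ = -0.149 − (-1.282)·0.06 = -0.07.
Precision τ = 1/σ² = 1/0.06264² = 255.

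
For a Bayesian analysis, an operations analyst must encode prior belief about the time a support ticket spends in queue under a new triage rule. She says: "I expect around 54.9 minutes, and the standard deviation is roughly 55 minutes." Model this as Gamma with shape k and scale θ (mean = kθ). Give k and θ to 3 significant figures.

k ≈ 0.996, θ ≈ 55.1

For Gamma(k, scale θ): mean = kθ, variance = kθ², so CV = 1/√k.
CV = SD/mean = 55/54.9 = 1.002, hence k = 1/CV² = 0.996.
Then θ = mean/k = 54.9/0.996 = 55.1.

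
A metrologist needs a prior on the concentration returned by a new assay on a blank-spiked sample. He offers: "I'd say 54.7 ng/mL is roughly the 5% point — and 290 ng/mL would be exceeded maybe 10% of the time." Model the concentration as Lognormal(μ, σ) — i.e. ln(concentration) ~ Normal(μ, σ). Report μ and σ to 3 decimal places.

If T ~ Lognormal(μ,σ) then ln T ~ Normal(μ,σ), so the p-quantile of ln T is μ + z_p·σ.
ln(54.7) = 4.002 and ln(290) = 5.67; z_{0.05} = -1.645, z_{0.9} = 1.282.
σ = (5.67 − 4.002)/(1.282 − (-1.645)) = 0.570.
μ = 4.002 − (-1.645)·0.570 = 4.939.

μ ≈ 4.939, σ ≈ 0.570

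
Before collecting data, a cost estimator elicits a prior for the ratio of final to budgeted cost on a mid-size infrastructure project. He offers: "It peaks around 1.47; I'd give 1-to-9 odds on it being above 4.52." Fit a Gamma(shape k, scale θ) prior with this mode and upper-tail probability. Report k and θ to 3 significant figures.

k ≈ 2.5, θ ≈ 0.978

Gamma(k,θ) with k>1 has mode (k−1)θ, so θ = 1.47/(k−1).
Need P(X < 4.52) = 0.9 with θ tied to k this way. Start at k = 2, θ = 1.47: P(X<4.52) ≈ 0.812.
Too low — raise k to concentrate. Iterating converges to k ≈ 2.5.
Then θ = 1.47/(2.5−1) ≈ 0.978.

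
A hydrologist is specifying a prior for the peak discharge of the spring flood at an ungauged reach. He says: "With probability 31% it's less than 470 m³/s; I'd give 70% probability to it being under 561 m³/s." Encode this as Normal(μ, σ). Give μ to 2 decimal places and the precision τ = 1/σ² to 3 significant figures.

μ = 514.23, τ = 0.000126

The p-quantile of Normal(μ,σ) is μ + z_p·σ, with z_{0.31} = -0.4959 and z_{0.7} = 0.5244.
Eliminate σ: μ = (z₂·x₁ − z₁·x₂)/(z₂ − z₁) = (0.5244·470 − (-0.4959)·561)/1.02 = 514.23.
Then σ = (x₂ − x₁)/(z₂ − z₁) = (561 − 470)/1.02 = 89.19.
Precision τ = 1/σ² = 1/89.19² = 0.000126.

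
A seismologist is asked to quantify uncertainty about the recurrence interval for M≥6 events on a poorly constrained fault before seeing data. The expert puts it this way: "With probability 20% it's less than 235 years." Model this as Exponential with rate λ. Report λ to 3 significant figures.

λ ≈ 0.00095

P(T < 235.0) = 1 − e^(−λ·235.0) = 0.2, so λ = −ln(1−0.2)/235.0 = −ln(0.8)/235.0 = 0.00095.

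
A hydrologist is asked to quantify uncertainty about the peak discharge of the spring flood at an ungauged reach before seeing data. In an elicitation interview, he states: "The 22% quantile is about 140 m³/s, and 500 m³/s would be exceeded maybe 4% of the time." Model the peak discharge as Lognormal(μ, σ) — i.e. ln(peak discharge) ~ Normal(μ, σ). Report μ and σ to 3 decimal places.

If T ~ Lognormal(μ,σ) then ln T ~ Normal(μ,σ), so the p-quantile of ln T is μ + z_p·σ.
ln(140) = 4.942 and ln(500) = 6.215; z_{0.22} = -0.7722, z_{0.96} = 1.751.
σ = (6.215 − 4.942)/(1.751 − (-0.7722)) = 0.505.
μ = 4.942 − (-0.7722)·0.505 = 5.331.

μ ≈ 5.331, σ ≈ 0.505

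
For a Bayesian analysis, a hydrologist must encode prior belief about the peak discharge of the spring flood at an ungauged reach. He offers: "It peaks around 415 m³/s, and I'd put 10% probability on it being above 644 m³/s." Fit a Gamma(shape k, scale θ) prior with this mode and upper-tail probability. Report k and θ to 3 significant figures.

Gamma(k,θ) with k>1 has mode (k−1)θ, so θ = 415/(k−1).
Need P(X < 644) = 0.9 with θ tied to k this way. Start at k = 2, θ = 415: P(X<644) ≈ 0.459.
Too low — raise k to concentrate. Iterating converges to k ≈ 10.7.
Then θ = 415/(10.7−1) ≈ 42.8.

k ≈ 10.7, θ ≈ 42.8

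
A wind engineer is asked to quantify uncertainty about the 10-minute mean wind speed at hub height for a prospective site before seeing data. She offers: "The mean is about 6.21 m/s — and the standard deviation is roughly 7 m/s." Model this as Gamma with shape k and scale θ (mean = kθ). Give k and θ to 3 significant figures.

For Gamma(k, scale θ): mean = kθ, variance = kθ², so CV = 1/√k.
CV = SD/mean = 7/6.21 = 1.127, hence k = 1/CV² = 0.787.
Then θ = mean/k = 6.21/0.787 = 7.89.

k ≈ 0.787, θ ≈ 7.89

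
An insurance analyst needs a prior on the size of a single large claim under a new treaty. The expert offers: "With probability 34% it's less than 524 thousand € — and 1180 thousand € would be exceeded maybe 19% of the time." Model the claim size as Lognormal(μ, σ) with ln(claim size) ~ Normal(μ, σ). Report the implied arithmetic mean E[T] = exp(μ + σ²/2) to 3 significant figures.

E[T] ≈ 828 thousand €

If T ~ Lognormal(μ,σ) then ln T ~ Normal(μ,σ), so the p-quantile of ln T is μ + z_p·σ.
ln(524) = 6.261 and ln(1180) = 7.073; z_{0.34} = -0.4125, z_{0.81} = 0.8779.
σ = (7.073 − 6.261)/(0.8779 − (-0.4125)) = 0.629.
μ = 6.261 − (-0.4125)·0.629 = 6.521.
E[T] = exp(μ + σ²/2) = exp(6.521 + 0.1979) = 828 thousand €.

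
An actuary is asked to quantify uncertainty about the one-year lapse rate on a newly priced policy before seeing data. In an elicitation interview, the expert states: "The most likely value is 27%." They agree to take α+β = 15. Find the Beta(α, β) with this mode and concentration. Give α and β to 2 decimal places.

For α,β > 1 the Beta mode is (α−1)/(α+β−2). With α+β = 15, the mode is (α−1)/13.
Set (α−1)/13 = 0.27 → α = 1 + 0.27·13 = 4.51.
β = 15 − α = 10.49.

α = 4.51, β = 10.49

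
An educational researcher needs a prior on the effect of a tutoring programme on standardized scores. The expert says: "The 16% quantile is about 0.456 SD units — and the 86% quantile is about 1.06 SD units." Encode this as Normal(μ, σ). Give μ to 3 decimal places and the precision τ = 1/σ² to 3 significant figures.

μ = 0.746, τ = 11.8

The p-quantile of Normal(μ,σ) is μ + z_p·σ, with z_{0.16} = -0.9945 and z_{0.86} = 1.08.
Eliminate σ: μ = (z₂·x₁ − z₁·x₂)/(z₂ − z₁) = (1.08·0.456 − (-0.9945)·1.06)/2.075 = 0.746.
Then σ = (x₂ − x₁)/(z₂ − z₁) = (1.06 − 0.456)/2.075 = 0.291.
Precision τ = 1/σ² = 1/0.2911² = 11.8.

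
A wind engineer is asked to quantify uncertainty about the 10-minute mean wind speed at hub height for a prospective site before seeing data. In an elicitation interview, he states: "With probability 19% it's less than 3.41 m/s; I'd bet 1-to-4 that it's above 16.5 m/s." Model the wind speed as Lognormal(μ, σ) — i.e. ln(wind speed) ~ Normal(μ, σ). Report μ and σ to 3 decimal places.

μ ≈ 2.032, σ ≈ 0.917

If T ~ Lognormal(μ,σ) then ln T ~ Normal(μ,σ), so the p-quantile of ln T is μ + z_p·σ.
ln(3.41) = 1.227 and ln(16.5) = 2.803; z_{0.19} = -0.8779, z_{0.8} = 0.8416.
σ = (2.803 − 1.227)/(0.8416 − (-0.8779)) = 0.917.
μ = 1.227 − (-0.8779)·0.917 = 2.032.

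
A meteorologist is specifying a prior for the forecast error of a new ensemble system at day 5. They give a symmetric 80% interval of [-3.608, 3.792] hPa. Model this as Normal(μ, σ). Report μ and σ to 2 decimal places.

μ = 0.09, σ = 2.89

A symmetric 80% interval runs μ ± z·σ with z = 1.282.
Half-width = 3.7, so σ = 3.7/1.282 = 2.89.
μ is the interval midpoint, 0.09.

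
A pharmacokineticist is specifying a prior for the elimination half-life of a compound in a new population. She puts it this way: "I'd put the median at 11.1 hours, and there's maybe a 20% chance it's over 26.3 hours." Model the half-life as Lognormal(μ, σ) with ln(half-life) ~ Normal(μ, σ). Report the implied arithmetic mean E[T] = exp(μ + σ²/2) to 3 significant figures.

If T ~ Lognormal(μ,σ) then ln T ~ Normal(μ,σ), so the p-quantile of ln T is μ + z_p·σ.
ln(11.1) = 2.407 and ln(26.3) = 3.27; z_{0.5} = 0, z_{0.8} = 0.8416.
σ = (3.27 − 2.407)/(0.8416 − (0)) = 1.025.
μ = 2.407 − (0)·1.025 = 2.407.
E[T] = exp(μ + σ²/2) = exp(2.407 + 0.5253) = 18.8 hours.

E[T] ≈ 18.8 hours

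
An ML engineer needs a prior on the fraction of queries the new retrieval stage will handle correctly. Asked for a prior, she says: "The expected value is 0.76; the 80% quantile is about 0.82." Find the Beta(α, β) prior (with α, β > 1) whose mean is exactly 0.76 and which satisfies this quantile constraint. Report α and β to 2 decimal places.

α ≈ 28.20, β ≈ 8.91

With mean 0.76 fixed, write α = 0.76s, β = 0.24s where s = α+β.
Need P(θ < 0.82) = 0.8 under Beta(0.76s, 0.24s). Normal approximation: (q−m)/√(m(1−m)/s) ≈ z_{0.8} = 0.842, so s ≈ 0.76·0.24·(0.842)²/(0.82−0.76)² = 35.9.
At s = 35.9: P(θ<0.82) ≈ 0.795. Adjusting to match 0.8 gives s ≈ 37.11.
So α = 0.76·37.11 ≈ 28.20, β = 0.24·37.11 ≈ 8.91.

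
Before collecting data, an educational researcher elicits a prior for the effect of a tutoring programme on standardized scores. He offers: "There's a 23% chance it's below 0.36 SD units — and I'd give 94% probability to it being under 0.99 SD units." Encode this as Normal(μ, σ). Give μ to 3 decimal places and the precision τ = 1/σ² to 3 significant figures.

For Normal(μ,σ), the p-quantile is μ + z_p·σ. Here z_{0.23} = -0.7388, z_{0.94} = 1.555.
So 0.36 = μ − 0.7388σ and 0.99 = μ + 1.555σ.
Subtracting: σ = (0.99 − 0.36)/(1.555 − (-0.7388)) = 0.275.
Then μ = 0.36 − (-0.7388)·0.275 = 0.563.
Precision τ = 1/σ² = 1/0.2747² = 13.3.

μ = 0.563, τ = 13.3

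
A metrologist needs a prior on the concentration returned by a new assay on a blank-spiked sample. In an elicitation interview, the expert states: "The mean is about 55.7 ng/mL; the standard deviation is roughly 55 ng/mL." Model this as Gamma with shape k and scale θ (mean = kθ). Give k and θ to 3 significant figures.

For Gamma(k, scale θ): mean = kθ, variance = kθ², so CV = 1/√k.
CV = SD/mean = 55/55.7 = 0.9874, hence k = 1/CV² = 1.03.
Then θ = mean/k = 55.7/1.03 = 54.3.

k ≈ 1.03, θ ≈ 54.3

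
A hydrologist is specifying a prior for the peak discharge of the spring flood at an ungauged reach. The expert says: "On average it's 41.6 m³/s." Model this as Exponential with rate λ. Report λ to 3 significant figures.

λ ≈ 0.024

Exponential mean = 1/λ, so λ = 1/41.6 = 0.024.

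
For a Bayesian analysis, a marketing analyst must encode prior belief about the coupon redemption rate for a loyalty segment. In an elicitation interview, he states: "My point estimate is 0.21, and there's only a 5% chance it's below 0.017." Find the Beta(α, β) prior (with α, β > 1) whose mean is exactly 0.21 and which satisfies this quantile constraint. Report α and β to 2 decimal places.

With mean 0.21 fixed, write α = 0.21s, β = 0.79s where s = α+β.
Need P(θ < 0.017) = 0.05 under Beta(0.21s, 0.79s). Normal approximation: (q−m)/√(m(1−m)/s) ≈ z_{0.05} = -1.64, so s ≈ 0.21·0.79·(-1.64)²/(0.017−0.21)² = 12.0.
At s = 12.0: P(θ<0.017) ≈ 0.003. Adjusting to match 0.05 gives s ≈ 5.27.
So α = 0.21·5.27 ≈ 1.11, β = 0.79·5.27 ≈ 4.17.

α ≈ 1.11, β ≈ 4.17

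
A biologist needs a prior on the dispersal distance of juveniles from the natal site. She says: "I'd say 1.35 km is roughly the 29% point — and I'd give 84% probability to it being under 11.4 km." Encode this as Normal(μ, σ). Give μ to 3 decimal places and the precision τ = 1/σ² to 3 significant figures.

μ = 4.943, τ = 0.0237

For Normal(μ,σ), the p-quantile is μ + z_p·σ. Here z_{0.29} = -0.5534, z_{0.84} = 0.9945.
So 1.35 = μ − 0.5534σ and 11.4 = μ + 0.9945σ.
Subtracting: σ = (11.4 − 1.35)/(0.9945 − (-0.5534)) = 6.493.
Then μ = 1.35 − (-0.5534)·6.493 = 4.943.
Precision τ = 1/σ² = 1/6.493² = 0.0237.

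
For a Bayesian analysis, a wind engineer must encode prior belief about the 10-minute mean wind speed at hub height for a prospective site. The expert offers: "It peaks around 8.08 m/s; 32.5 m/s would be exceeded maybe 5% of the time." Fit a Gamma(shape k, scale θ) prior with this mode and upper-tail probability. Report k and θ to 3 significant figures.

Gamma(k,θ) with k>1 has mode (k−1)θ, so θ = 8.08/(k−1).
Need P(X < 32.5) = 0.95 with θ tied to k this way. Start at k = 2, θ = 8.08: P(X<32.5) ≈ 0.910.
Too low — raise k to concentrate. Iterating converges to k ≈ 2.3.
Then θ = 8.08/(2.3−1) ≈ 6.23.

k ≈ 2.3, θ ≈ 6.23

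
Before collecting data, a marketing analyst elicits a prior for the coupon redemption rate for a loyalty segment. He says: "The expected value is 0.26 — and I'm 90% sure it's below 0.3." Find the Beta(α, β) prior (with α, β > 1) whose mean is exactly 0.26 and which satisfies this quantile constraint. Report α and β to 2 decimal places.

With mean 0.26 fixed, write α = 0.26s, β = 0.74s where s = α+β.
Need P(θ < 0.3) = 0.9 under Beta(0.26s, 0.74s). Normal approximation: (q−m)/√(m(1−m)/s) ≈ z_{0.9} = 1.28, so s ≈ 0.26·0.74·(1.28)²/(0.3−0.26)² = 197.5.
At s = 197.5: P(θ<0.3) ≈ 0.898. Adjusting to match 0.9 gives s ≈ 201.97.
So α = 0.26·201.97 ≈ 52.51, β = 0.74·201.97 ≈ 149.46.

α ≈ 52.51, β ≈ 149.46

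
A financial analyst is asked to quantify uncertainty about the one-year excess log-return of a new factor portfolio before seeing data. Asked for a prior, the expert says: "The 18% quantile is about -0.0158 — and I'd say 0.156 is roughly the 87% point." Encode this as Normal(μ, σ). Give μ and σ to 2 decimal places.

For Normal(μ,σ), the p-quantile is μ + z_p·σ. Here z_{0.18} = -0.9154, z_{0.87} = 1.126.
So -0.0158 = μ − 0.9154σ and 0.156 = μ + 1.126σ.
Subtracting: σ = (0.156 − -0.0158)/(1.126 − (-0.9154)) = 0.08.
Then μ = -0.0158 − (-0.9154)·0.08 = 0.06.

μ = 0.06, σ = 0.08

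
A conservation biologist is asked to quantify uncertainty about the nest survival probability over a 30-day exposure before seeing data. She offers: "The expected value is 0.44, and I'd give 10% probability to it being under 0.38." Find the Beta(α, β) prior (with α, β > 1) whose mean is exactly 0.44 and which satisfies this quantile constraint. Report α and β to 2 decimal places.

With mean 0.44 fixed, write α = 0.44s, β = 0.56s where s = α+β.
Need P(θ < 0.38) = 0.1 under Beta(0.44s, 0.56s). Normal approximation: (q−m)/√(m(1−m)/s) ≈ z_{0.1} = -1.28, so s ≈ 0.44·0.56·(-1.28)²/(0.38−0.44)² = 112.4.
At s = 112.4: P(θ<0.38) ≈ 0.099. Adjusting to match 0.1 gives s ≈ 111.20.
So α = 0.44·111.20 ≈ 48.93, β = 0.56·111.20 ≈ 62.27.

α ≈ 48.93, β ≈ 62.27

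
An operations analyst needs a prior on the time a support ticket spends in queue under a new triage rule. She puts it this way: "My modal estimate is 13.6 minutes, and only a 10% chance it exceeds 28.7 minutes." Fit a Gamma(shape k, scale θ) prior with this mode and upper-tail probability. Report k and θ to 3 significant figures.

Gamma(k,θ) with k>1 has mode (k−1)θ, so θ = 13.6/(k−1).
Need P(X < 28.7) = 0.9 with θ tied to k this way. Start at k = 2, θ = 13.6: P(X<28.7) ≈ 0.623.
Too low — raise k to concentrate. Iterating converges to k ≈ 4.44.
Then θ = 13.6/(4.44−1) ≈ 3.95.

k ≈ 4.44, θ ≈ 3.95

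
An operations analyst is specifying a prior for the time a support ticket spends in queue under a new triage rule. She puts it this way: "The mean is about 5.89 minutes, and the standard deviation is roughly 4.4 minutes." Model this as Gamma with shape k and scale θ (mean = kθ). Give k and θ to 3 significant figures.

For Gamma(k, scale θ): mean = kθ, variance = kθ², so CV = 1/√k.
CV = SD/mean = 4.4/5.89 = 0.747, hence k = 1/CV² = 1.79.
Then θ = mean/k = 5.89/1.79 = 3.29.

k ≈ 1.79, θ ≈ 3.29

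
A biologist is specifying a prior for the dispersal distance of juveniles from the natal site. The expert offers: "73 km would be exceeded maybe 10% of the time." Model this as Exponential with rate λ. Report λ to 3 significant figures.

λ ≈ 0.0315

P(T > 73.0) = e^(−λ·73.0) = 0.1, so λ = −ln(0.1)/73.0 = 0.0315.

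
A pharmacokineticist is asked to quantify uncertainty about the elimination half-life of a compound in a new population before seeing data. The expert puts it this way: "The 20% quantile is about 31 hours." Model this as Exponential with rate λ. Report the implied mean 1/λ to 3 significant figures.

mean ≈ 139 hours

P(T < 31.0) = 1 − e^(−λ·31.0) = 0.2, so λ = −ln(1−0.2)/31.0 = −ln(0.8)/31.0 = 0.0072.
Mean = 1/λ = 139 hours.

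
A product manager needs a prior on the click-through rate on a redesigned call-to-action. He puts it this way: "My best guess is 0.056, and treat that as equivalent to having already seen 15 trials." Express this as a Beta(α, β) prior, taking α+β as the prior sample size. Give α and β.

Under the effective-sample-size interpretation, Beta(α, β) has prior mean α/(α+β) and prior sample size α+β.
So α+β = 15 and α/(α+β) = 0.056, giving α = 0.056·15 = 0.84 and β = 15 − 0.84 = 14.16.

α = 0.84, β = 14.16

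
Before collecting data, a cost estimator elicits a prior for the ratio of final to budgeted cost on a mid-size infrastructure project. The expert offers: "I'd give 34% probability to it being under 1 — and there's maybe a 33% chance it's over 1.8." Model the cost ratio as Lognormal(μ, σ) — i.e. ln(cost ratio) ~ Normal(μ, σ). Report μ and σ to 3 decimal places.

If T ~ Lognormal(μ,σ) then ln T ~ Normal(μ,σ), so the p-quantile of ln T is μ + z_p·σ.
ln(1) = 0 and ln(1.8) = 0.5878; z_{0.34} = -0.4125, z_{0.67} = 0.4399.
σ = (0.5878 − 0)/(0.4399 − (-0.4125)) = 0.690.
μ = 0 − (-0.4125)·0.690 = 0.284.

μ ≈ 0.284, σ ≈ 0.690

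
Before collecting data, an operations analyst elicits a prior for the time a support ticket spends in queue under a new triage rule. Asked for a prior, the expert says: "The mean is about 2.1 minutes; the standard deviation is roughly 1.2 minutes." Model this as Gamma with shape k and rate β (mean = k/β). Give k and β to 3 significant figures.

For Gamma(k, rate β): mean = k/β, variance = k/β², so CV = 1/√k.
CV = SD/mean = 1.2/2.1 = 0.5714, hence k = 1/CV² = 3.06.
Then β = k/mean = 3.06/2.1 = 1.46.

k ≈ 3.06, β ≈ 1.46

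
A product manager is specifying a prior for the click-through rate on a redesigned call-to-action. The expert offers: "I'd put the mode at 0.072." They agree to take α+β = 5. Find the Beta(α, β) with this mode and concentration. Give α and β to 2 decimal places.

For α,β > 1 the Beta mode is (α−1)/(α+β−2). With α+β = 5, the mode is (α−1)/3.
Set (α−1)/3 = 0.072 → α = 1 + 0.072·3 = 1.22.
β = 5 − α = 3.78.

α = 1.22, β = 3.78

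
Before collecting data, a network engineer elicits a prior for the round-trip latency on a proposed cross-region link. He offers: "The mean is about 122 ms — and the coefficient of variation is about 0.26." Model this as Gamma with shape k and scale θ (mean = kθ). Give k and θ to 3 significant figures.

For Gamma(k, scale θ): mean = kθ, variance = kθ², so CV = 1/√k.
CV = 0.26, hence k = 1/CV² = 14.8.
Then θ = mean/k = 122/14.8 = 8.25.

k ≈ 14.8, θ ≈ 8.25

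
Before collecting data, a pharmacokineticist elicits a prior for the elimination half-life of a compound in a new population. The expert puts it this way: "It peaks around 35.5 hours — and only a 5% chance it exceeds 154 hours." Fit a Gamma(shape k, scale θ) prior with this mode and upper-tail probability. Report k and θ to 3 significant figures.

Gamma(k,θ) with k>1 has mode (k−1)θ, so θ = 35.5/(k−1).
Need P(X < 154) = 0.95 with θ tied to k this way. Start at k = 2, θ = 35.5: P(X<154) ≈ 0.930.
Too low — raise k to concentrate. Iterating converges to k ≈ 2.15.
Then θ = 35.5/(2.15−1) ≈ 30.9.

k ≈ 2.15, θ ≈ 30.9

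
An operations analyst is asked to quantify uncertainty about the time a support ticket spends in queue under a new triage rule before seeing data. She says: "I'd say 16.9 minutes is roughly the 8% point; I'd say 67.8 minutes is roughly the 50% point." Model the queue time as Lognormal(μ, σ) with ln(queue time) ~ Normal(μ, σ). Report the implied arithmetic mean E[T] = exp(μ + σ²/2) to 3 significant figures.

If T ~ Lognormal(μ,σ) then ln T ~ Normal(μ,σ), so the p-quantile of ln T is μ + z_p·σ.
ln(16.9) = 2.827 and ln(67.8) = 4.217; z_{0.08} = -1.405, z_{0.5} = 0.
σ = (4.217 − 2.827)/(0 − (-1.405)) = 0.989.
μ = 2.827 − (-1.405)·0.989 = 4.217.
E[T] = exp(μ + σ²/2) = exp(4.217 + 0.4888) = 111 minutes.

E[T] ≈ 111 minutes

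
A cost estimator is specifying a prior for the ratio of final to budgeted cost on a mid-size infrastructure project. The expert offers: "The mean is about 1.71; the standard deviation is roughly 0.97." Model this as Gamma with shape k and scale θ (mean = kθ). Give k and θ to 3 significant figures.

For Gamma(k, scale θ): mean = kθ, variance = kθ², so CV = 1/√k.
CV = SD/mean = 0.97/1.71 = 0.5673, hence k = 1/CV² = 3.11.
Then θ = mean/k = 1.71/3.11 = 0.55.

k ≈ 3.11, θ ≈ 0.55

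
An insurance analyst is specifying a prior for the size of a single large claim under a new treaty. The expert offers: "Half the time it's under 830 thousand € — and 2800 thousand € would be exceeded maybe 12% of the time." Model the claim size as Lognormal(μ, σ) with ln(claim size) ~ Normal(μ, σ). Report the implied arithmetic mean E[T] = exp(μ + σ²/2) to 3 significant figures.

E[T] ≈ 1420 thousand €

If T ~ Lognormal(μ,σ) then ln T ~ Normal(μ,σ), so the p-quantile of ln T is μ + z_p·σ.
ln(830) = 6.721 and ln(2800) = 7.937; z_{0.5} = 0, z_{0.88} = 1.175.
σ = (7.937 − 6.721)/(1.175 − (0)) = 1.035.
μ = 6.721 − (0)·1.035 = 6.721.
E[T] = exp(μ + σ²/2) = exp(6.721 + 0.5355) = 1420 thousand €.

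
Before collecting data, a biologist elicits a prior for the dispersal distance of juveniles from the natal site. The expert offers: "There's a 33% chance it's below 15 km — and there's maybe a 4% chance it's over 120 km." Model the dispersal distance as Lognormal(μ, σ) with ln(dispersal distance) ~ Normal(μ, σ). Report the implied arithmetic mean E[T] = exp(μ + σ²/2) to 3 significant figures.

E[T] ≈ 35.7 km

If T ~ Lognormal(μ,σ) then ln T ~ Normal(μ,σ), so the p-quantile of ln T is μ + z_p·σ.
ln(15) = 2.708 and ln(120) = 4.787; z_{0.33} = -0.4399, z_{0.96} = 1.751.
σ = (4.787 − 2.708)/(1.751 − (-0.4399)) = 0.949.
μ = 2.708 − (-0.4399)·0.949 = 3.126.
E[T] = exp(μ + σ²/2) = exp(3.126 + 0.4505) = 35.7 km.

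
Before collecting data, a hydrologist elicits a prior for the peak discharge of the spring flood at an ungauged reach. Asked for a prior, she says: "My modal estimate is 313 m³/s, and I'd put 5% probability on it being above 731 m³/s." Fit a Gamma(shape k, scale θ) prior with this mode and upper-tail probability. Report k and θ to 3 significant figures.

Gamma(k,θ) with k>1 has mode (k−1)θ, so θ = 313/(k−1).
Need P(X < 731) = 0.95 with θ tied to k this way. Start at k = 2, θ = 313: P(X<731) ≈ 0.677.
Too low — raise k to concentrate. Iterating converges to k ≈ 4.8.
Then θ = 313/(4.8−1) ≈ 82.3.

k ≈ 4.8, θ ≈ 82.3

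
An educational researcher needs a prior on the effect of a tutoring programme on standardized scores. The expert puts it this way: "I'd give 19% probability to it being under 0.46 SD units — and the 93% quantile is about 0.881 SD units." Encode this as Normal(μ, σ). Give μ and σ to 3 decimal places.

The p-quantile of Normal(μ,σ) is μ + z_p·σ, with z_{0.19} = -0.8779 and z_{0.93} = 1.476.
Eliminate σ: μ = (z₂·x₁ − z₁·x₂)/(z₂ − z₁) = (1.476·0.46 − (-0.8779)·0.881)/2.354 = 0.617.
Then σ = (x₂ − x₁)/(z₂ − z₁) = (0.881 − 0.46)/2.354 = 0.179.

μ = 0.617, σ = 0.179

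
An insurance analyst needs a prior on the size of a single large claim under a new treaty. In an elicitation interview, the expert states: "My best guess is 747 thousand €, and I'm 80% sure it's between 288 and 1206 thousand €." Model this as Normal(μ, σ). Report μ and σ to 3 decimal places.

A symmetric 80% interval runs μ ± z·σ with z = 1.282.
Half-width = 459, so σ = 459/1.282 = 358.160.
μ is the stated best guess, 747.000.

μ = 747.000, σ = 358.160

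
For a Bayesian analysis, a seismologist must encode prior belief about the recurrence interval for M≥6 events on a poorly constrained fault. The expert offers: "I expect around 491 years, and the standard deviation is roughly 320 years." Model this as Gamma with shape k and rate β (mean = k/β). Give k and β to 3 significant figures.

For Gamma(k, rate β): mean = k/β, variance = k/β², so CV = 1/√k.
CV = SD/mean = 320/491 = 0.6517, hence k = 1/CV² = 2.35.
Then β = k/mean = 2.35/491 = 0.00479.

k ≈ 2.35, β ≈ 0.00479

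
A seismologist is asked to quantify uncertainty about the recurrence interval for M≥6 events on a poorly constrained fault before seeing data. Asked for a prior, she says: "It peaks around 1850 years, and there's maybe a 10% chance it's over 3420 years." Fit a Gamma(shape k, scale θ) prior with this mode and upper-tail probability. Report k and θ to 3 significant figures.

Gamma(k,θ) with k>1 has mode (k−1)θ, so θ = 1850/(k−1).
Need P(X < 3420) = 0.9 with θ tied to k this way. Start at k = 2, θ = 1850: P(X<3420) ≈ 0.551.
Too low — raise k to concentrate. Iterating converges to k ≈ 6.05.
Then θ = 1850/(6.05−1) ≈ 366.

k ≈ 6.05, θ ≈ 366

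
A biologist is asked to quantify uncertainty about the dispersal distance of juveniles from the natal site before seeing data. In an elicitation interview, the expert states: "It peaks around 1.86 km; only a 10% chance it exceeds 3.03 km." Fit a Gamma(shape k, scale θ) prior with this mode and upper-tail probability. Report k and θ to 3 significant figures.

Gamma(k,θ) with k>1 has mode (k−1)θ, so θ = 1.86/(k−1).
Need P(X < 3.03) = 0.9 with θ tied to k this way. Start at k = 2, θ = 1.86: P(X<3.03) ≈ 0.484.
Too low — raise k to concentrate. Iterating converges to k ≈ 8.91.
Then θ = 1.86/(8.91−1) ≈ 0.235.

k ≈ 8.91, θ ≈ 0.235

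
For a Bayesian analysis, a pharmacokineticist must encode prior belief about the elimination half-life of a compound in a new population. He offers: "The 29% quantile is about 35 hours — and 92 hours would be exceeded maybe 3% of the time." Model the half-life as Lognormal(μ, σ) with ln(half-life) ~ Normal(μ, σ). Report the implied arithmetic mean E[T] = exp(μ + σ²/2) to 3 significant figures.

E[T] ≈ 47.2 hours

If T ~ Lognormal(μ,σ) then ln T ~ Normal(μ,σ), so the p-quantile of ln T is μ + z_p·σ.
ln(35) = 3.555 and ln(92) = 4.522; z_{0.29} = -0.5534, z_{0.97} = 1.881.
σ = (4.522 − 3.555)/(1.881 − (-0.5534)) = 0.397.
μ = 3.555 − (-0.5534)·0.397 = 3.775.
E[T] = exp(μ + σ²/2) = exp(3.775 + 0.0788) = 47.2 hours.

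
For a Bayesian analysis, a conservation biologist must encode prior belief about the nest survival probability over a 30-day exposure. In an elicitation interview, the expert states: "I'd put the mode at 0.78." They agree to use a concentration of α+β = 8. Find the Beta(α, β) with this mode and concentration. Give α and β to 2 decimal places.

For α,β > 1 the Beta mode is (α−1)/(α+β−2). With α+β = 8, the mode is (α−1)/6.
Set (α−1)/6 = 0.78 → α = 1 + 0.78·6 = 5.68.
β = 8 − α = 2.32.

α = 5.68, β = 2.32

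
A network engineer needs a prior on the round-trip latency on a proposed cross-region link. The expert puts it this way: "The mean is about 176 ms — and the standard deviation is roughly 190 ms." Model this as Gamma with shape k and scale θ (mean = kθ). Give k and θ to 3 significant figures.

For Gamma(k, scale θ): mean = kθ, variance = kθ², so CV = 1/√k.
CV = SD/mean = 190/176 = 1.08, hence k = 1/CV² = 0.858.
Then θ = mean/k = 176/0.858 = 205.

k ≈ 0.858, θ ≈ 205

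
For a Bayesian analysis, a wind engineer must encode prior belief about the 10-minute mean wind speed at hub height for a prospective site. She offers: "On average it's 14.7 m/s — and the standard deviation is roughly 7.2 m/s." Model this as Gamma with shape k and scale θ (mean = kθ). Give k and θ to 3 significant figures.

For Gamma(k, scale θ): mean = kθ, variance = kθ², so CV = 1/√k.
CV = SD/mean = 7.2/14.7 = 0.4898, hence k = 1/CV² = 4.17.
Then θ = mean/k = 14.7/4.17 = 3.53.

k ≈ 4.17, θ ≈ 3.53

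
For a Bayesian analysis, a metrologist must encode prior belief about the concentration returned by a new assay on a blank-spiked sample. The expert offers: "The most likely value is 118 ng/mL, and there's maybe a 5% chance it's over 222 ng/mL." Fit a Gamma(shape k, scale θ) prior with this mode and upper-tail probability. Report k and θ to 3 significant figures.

k ≈ 7.96, θ ≈ 16.9

Gamma(k,θ) with k>1 has mode (k−1)θ, so θ = 118/(k−1).
Need P(X < 222) = 0.95 with θ tied to k this way. Start at k = 2, θ = 118: P(X<222) ≈ 0.561.
Too low — raise k to concentrate. Iterating converges to k ≈ 7.96.
Then θ = 118/(7.96−1) ≈ 16.9.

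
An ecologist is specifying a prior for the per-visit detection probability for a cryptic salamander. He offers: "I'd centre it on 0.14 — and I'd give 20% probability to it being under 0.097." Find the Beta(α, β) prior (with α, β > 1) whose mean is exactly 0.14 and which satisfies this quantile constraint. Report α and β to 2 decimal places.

With mean 0.14 fixed, write α = 0.14s, β = 0.86s where s = α+β.
Need P(θ < 0.097) = 0.2 under Beta(0.14s, 0.86s). Normal approximation: (q−m)/√(m(1−m)/s) ≈ z_{0.2} = -0.842, so s ≈ 0.14·0.86·(-0.842)²/(0.097−0.14)² = 46.1.
At s = 46.1: P(θ<0.097) ≈ 0.205. Adjusting to match 0.2 gives s ≈ 47.87.
So α = 0.14·47.87 ≈ 6.70, β = 0.86·47.87 ≈ 41.17.

α ≈ 6.70, β ≈ 41.17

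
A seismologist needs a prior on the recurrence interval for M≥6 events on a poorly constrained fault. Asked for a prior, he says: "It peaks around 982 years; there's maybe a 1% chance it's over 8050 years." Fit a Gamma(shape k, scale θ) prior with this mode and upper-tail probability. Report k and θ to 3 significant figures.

k ≈ 1.75, θ ≈ 1300

Gamma(k,θ) with k>1 has mode (k−1)θ, so θ = 982/(k−1).
Need P(X < 8050) = 0.99 with θ tied to k this way. Start at k = 2, θ = 982: P(X<8050) ≈ 0.997.
Too high — lower k to spread out. Iterating converges to k ≈ 1.75.
Then θ = 982/(1.75−1) ≈ 1300.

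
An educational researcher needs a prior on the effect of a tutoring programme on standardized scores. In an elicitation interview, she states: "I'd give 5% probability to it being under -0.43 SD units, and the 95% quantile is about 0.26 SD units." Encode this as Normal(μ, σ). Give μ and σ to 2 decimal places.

μ = -0.08, σ = 0.21

The p-quantile of Normal(μ,σ) is μ + z_p·σ, with z_{0.05} = -1.645 and z_{0.95} = 1.645.
Eliminate σ: μ = (z₂·x₁ − z₁·x₂)/(z₂ − z₁) = (1.645·-0.43 − (-1.645)·0.26)/3.29 = -0.08.
Then σ = (x₂ − x₁)/(z₂ − z₁) = (0.26 − -0.43)/3.29 = 0.21.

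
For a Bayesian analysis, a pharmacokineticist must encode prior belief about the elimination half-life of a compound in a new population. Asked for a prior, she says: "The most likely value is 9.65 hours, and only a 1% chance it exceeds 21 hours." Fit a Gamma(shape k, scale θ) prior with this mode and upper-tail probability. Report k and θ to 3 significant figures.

k ≈ 8.99, θ ≈ 1.21

Gamma(k,θ) with k>1 has mode (k−1)θ, so θ = 9.65/(k−1).
Need P(X < 21) = 0.99 with θ tied to k this way. Start at k = 2, θ = 9.65: P(X<21) ≈ 0.640.
Too low — raise k to concentrate. Iterating converges to k ≈ 8.99.
Then θ = 9.65/(8.99−1) ≈ 1.21.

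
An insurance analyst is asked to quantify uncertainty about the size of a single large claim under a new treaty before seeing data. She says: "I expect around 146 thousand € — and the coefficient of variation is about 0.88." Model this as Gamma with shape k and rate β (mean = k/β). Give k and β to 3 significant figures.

For Gamma(k, rate β): mean = k/β, variance = k/β², so CV = 1/√k.
CV = 0.88, hence k = 1/CV² = 1.29.
Then β = k/mean = 1.29/146 = 0.00884.

k ≈ 1.29, β ≈ 0.00884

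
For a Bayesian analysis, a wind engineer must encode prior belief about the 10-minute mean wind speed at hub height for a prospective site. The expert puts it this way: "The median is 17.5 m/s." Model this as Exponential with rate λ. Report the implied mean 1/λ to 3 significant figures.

Exponential median = ln 2 / λ, so λ = ln 2 / 17.5 = 0.0396.
Mean = 1/λ = 25.2 m/s.

mean ≈ 25.2 m/s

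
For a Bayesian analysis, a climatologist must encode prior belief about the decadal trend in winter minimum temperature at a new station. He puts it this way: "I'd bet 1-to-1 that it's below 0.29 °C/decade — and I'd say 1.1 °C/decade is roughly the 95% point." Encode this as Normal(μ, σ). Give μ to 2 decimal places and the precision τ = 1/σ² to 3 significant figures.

The p-quantile of Normal(μ,σ) is μ + z_p·σ, with z_{0.5} = 0 and z_{0.95} = 1.645.
Eliminate σ: μ = (z₂·x₁ − z₁·x₂)/(z₂ − z₁) = (1.645·0.29 − (0)·1.1)/1.645 = 0.29.
Then σ = (x₂ − x₁)/(z₂ − z₁) = (1.1 − 0.29)/1.645 = 0.49.
Precision τ = 1/σ² = 1/0.4924² = 4.12.

μ = 0.29, τ = 4.12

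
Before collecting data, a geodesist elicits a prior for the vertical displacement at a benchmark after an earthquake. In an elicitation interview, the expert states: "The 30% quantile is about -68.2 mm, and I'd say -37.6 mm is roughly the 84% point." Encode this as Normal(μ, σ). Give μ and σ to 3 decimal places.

μ = -57.635, σ = 20.147

For Normal(μ,σ), the p-quantile is μ + z_p·σ. Here z_{0.3} = -0.5244, z_{0.84} = 0.9945.
So -68.2 = μ − 0.5244σ and -37.6 = μ + 0.9945σ.
Subtracting: σ = (-37.6 − -68.2)/(0.9945 − (-0.5244)) = 20.147.
Then μ = -68.2 − (-0.5244)·20.147 = -57.635.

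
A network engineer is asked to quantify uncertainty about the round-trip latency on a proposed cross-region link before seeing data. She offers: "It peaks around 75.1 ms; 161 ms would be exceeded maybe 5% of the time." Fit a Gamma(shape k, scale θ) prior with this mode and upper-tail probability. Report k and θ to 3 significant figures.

Gamma(k,θ) with k>1 has mode (k−1)θ, so θ = 75.1/(k−1).
Need P(X < 161) = 0.95 with θ tied to k this way. Start at k = 2, θ = 75.1: P(X<161) ≈ 0.632.
Too low — raise k to concentrate. Iterating converges to k ≈ 5.74.
Then θ = 75.1/(5.74−1) ≈ 15.8.

k ≈ 5.74, θ ≈ 15.8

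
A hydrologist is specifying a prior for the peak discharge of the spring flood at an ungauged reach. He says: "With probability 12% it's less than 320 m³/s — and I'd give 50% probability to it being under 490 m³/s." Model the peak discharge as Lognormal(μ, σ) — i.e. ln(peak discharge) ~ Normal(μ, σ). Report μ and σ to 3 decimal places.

μ ≈ 6.194, σ ≈ 0.363

If T ~ Lognormal(μ,σ) then ln T ~ Normal(μ,σ), so the p-quantile of ln T is μ + z_p·σ.
ln(320) = 5.768 and ln(490) = 6.194; z_{0.12} = -1.175, z_{0.5} = 0.
σ = (6.194 − 5.768)/(0 − (-1.175)) = 0.363.
μ = 5.768 − (-1.175)·0.363 = 6.194.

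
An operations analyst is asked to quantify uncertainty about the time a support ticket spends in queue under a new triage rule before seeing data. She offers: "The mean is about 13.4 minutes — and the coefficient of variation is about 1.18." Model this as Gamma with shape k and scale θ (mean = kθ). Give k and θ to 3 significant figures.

For Gamma(k, scale θ): mean = kθ, variance = kθ², so CV = 1/√k.
CV = 1.18, hence k = 1/CV² = 0.718.
Then θ = mean/k = 13.4/0.718 = 18.7.

k ≈ 0.718, θ ≈ 18.7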